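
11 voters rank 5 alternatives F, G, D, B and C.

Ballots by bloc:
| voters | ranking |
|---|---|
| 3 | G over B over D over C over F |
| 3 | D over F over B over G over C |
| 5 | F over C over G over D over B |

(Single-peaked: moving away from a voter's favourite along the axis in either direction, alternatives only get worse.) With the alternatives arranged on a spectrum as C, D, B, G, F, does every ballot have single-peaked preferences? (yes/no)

no

Axis positions: C=1, D=2, B=3, G=4, F=5.
Bloc 1 (peak G at position 4): ranking walks positions 4-3-2-1-5, expanding outward from the peak — single-peaked.
Bloc 2: ranking walks positions 2-5-3-4-1; F is ranked above B even though B lies between F and the peak D on the axis — preferences dip and rise again. Not single-peaked.
Bloc 3: ranking walks positions 5-1-4-2-3; C is ranked above G even though G lies between C and the peak F on the axis — preferences dip and rise again. Not single-peaked.
Bloc 2 violates single-peakedness, so the profile is not single-peaked on this axis.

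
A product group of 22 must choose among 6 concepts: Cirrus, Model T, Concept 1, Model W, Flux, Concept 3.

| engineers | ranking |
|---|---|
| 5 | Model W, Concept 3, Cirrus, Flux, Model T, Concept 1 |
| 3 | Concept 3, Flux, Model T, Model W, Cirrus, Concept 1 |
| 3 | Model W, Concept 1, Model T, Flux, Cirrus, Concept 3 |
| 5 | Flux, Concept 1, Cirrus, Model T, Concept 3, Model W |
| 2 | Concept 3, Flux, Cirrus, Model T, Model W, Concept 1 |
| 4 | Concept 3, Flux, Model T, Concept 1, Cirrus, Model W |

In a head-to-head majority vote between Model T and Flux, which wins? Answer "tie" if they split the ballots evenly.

Flux

Ballots ranking Model T above Flux: 3.
Ballots ranking Flux above Model T: 22 − 3 = 19.
Flux wins the head-to-head 19–3.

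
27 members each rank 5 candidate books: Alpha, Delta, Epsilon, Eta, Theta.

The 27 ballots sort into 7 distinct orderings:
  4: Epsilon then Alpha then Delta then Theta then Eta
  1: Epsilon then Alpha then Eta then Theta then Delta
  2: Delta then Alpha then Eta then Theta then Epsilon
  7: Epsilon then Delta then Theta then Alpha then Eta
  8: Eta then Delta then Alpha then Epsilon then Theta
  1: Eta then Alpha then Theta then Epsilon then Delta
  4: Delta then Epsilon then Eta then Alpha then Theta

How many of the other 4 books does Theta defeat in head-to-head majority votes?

Theta against each rival (27 members):
Theta vs Alpha: 7 to 20, Alpha.
Theta vs Delta: Delta, 25–2.
Theta vs Epsilon: Theta preferred on 2+1 = 3 ballots; Epsilon wins 24–3.
Theta vs Eta: Theta preferred on 4+7 = 11 ballots; Eta wins 16–11.
Theta beats no one; loses to Alpha, Delta, Epsilon, Eta — 0 pairwise wins.

0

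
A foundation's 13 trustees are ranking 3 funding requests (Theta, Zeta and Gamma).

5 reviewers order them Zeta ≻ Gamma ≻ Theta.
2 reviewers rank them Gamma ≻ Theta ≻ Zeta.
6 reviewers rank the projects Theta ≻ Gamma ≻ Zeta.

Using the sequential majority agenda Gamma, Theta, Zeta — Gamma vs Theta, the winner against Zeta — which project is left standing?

Round 1: Gamma vs Theta — 7–6, Gamma advances.
Round 2: Gamma vs Zeta — 8–5, Gamma advances.
Gamma survives the agenda.

Gamma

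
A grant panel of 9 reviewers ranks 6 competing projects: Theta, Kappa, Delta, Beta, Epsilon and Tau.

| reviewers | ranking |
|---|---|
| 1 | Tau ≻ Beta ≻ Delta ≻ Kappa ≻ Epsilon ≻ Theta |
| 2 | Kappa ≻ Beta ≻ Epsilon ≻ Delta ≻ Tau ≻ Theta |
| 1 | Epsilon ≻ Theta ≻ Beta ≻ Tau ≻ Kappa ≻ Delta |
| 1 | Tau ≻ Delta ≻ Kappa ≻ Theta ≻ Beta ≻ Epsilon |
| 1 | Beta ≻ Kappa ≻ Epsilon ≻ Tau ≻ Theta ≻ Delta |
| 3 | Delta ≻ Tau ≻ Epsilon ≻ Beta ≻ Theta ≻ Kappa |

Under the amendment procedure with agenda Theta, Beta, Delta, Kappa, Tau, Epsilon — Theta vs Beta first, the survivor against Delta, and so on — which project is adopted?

Round 1: Theta vs Beta — 2–7, Beta advances.
Round 2: Beta vs Delta — 5–4, Beta advances.
Round 3: Beta vs Kappa — 6–3, Beta advances.
Round 4: Beta vs Tau — 4–5, Tau advances.
Round 5: Tau vs Epsilon — 5–4, Tau advances.
Tau survives the agenda.

Tau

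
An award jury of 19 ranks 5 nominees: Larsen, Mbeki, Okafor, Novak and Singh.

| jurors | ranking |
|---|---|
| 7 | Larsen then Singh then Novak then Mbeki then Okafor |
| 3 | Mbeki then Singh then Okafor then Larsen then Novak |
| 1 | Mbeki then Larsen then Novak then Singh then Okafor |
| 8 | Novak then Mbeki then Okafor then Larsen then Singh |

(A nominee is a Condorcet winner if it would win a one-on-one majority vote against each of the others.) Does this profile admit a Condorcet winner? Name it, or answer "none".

Head-to-head results (19 jurors):
Larsen vs Mbeki: 7 to 12, Mbeki.
Larsen vs Okafor: Larsen is ranked higher on 7+1 = 8 ballots, Okafor on 11. Okafor wins 11–8.
Larsen vs Novak: Larsen is ranked higher on 7+3+1 = 11 ballots, Novak on 8. Larsen wins 11–8.
Larsen vs Singh: Larsen preferred on 7+1+8 = 16 ballots; Larsen wins 16–3.
Mbeki vs Okafor: 19 to 0, Mbeki.
Mbeki vs Novak: Mbeki is ranked higher on 3+1 = 4 ballots, Novak on 15. Novak wins 15–4.
Mbeki vs Singh: 3+1+8 = 12 for Mbeki, 7 for Singh — Mbeki by 12–7.
Okafor vs Novak: Okafor preferred on 3 ballots; Novak wins 16–3.
Okafor vs Singh: 8 to 11, Singh.
Novak vs Singh: Novak is ranked higher on 1+8 = 9 ballots, Singh on 10. Singh wins 10–9.
Each nominee drops at least one matchup (Larsen loses to Mbeki; Mbeki loses to Novak; Okafor loses to Mbeki; Novak loses to Larsen; Singh loses to Larsen); the cycle Larsen > Novak > Mbeki > Larsen rules out a Condorcet winner.

none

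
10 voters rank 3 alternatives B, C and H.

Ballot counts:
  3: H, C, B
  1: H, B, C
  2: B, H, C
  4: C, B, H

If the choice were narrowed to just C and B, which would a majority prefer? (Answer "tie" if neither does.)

Ballots ranking C above B: 3 + 4 = 7.
Ballots ranking B above C: 10 − 7 = 3.
C wins the head-to-head 7–3.

C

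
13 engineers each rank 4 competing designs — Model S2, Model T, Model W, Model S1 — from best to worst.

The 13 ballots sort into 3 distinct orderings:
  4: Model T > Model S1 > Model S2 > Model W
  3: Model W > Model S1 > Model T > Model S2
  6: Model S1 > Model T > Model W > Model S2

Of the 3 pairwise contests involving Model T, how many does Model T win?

Model T against each rival (13 engineers):
Model T–Model S2: Model T 13–0.
Model T vs Model W: Model T is ranked higher on 4+6 = 10 ballots, Model W on 3. Model T wins 10–3.
Model T–Model S1: Model S1 9–4.
Model T beats Model S2, Model W; loses to Model S1 — 2 pairwise wins.

2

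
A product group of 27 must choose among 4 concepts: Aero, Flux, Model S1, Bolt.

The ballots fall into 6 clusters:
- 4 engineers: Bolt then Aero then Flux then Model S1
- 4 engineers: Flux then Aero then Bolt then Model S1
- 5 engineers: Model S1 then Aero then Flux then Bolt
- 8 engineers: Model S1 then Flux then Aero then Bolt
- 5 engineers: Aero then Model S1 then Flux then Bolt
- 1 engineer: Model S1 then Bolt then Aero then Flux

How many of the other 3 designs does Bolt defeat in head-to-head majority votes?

0

Bolt against each rival (27 engineers):
Bolt–Aero: Aero 22–5.
Bolt vs Flux: 5 to 22, Flux.
Bolt vs Model S1: Model S1 wins 19–8.
Bolt beats no one; loses to Aero, Flux, Model S1 — 0 pairwise wins.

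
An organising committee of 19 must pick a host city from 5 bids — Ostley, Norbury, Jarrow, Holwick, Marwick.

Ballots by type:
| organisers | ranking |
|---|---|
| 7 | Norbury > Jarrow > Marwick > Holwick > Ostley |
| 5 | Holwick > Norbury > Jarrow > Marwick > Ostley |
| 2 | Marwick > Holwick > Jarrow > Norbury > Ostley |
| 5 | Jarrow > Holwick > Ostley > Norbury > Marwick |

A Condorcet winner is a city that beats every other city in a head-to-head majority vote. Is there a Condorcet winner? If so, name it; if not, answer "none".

Head-to-head results (19 organisers):
Ostley vs Norbury: 5 to 14, Norbury.
Ostley vs Jarrow: Ostley preferred on 0 ballots; Jarrow wins 19–0.
Ostley vs Holwick: 0 for Ostley, 19 for Holwick — Holwick by 19–0.
Ostley vs Marwick: Ostley is ranked higher on 5 ballots, Marwick on 14. Marwick wins 14–5.
Norbury vs Jarrow: 12 to 7, Norbury.
Norbury vs Holwick: Norbury preferred on 7 ballots; Holwick wins 12–7.
Norbury vs Marwick: Norbury preferred on 7+5+5 = 17 ballots; Norbury wins 17–2.
Jarrow vs Holwick: Jarrow preferred on 7+5 = 12 ballots; Jarrow wins 12–7.
Jarrow vs Marwick: 17 to 2, Jarrow.
Holwick vs Marwick: Holwick preferred on 5+5 = 10 ballots; Holwick wins 10–9.
Every city loses at least once (Ostley loses to Norbury; Norbury loses to Holwick; Jarrow loses to Norbury; Holwick loses to Jarrow; Marwick loses to Norbury). The majority relation contains the cycle Norbury → Jarrow → Holwick → Norbury, so there is no Condorcet winner.

none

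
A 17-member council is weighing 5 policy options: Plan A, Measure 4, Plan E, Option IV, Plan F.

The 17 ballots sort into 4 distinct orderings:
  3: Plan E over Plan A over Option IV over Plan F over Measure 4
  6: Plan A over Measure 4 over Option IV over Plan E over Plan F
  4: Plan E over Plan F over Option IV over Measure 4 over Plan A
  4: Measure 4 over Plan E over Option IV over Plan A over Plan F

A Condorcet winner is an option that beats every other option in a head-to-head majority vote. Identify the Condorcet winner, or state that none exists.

none

Pairwise majorities:
Plan A vs Measure 4: 9 to 8, Plan A.
Plan A vs Plan E: Plan A is ranked higher on 6 ballots, Plan E on 11. Plan E wins 11–6.
Plan A vs Option IV: Plan A is ranked higher on 3+6 = 9 ballots, Option IV on 8. Plan A wins 9–8.
Plan A vs Plan F: Plan A is ranked higher on 3+6+4 = 13 ballots, Plan F on 4. Plan A wins 13–4.
Measure 4 vs Plan E: 10 to 7, Measure 4.
Measure 4 vs Option IV: 10 to 7, Measure 4.
Measure 4 vs Plan F: 10 to 7, Measure 4.
Plan E vs Option IV: 3+4+4 = 11 for Plan E, 6 for Option IV — Plan E by 11–6.
Plan E vs Plan F: Plan E preferred on 3+6+4+4 = 17 ballots; Plan E wins 17–0.
Option IV vs Plan F: 3+6+4 = 13 for Option IV, 4 for Plan F — Option IV by 13–4.
No option is unbeaten: Plan A loses to Plan E; Measure 4 loses to Plan A; Plan E loses to Measure 4; Option IV loses to Plan A; Plan F loses to Plan A. In particular Plan A → Measure 4 → Plan E → Plan A is a majority cycle — no Condorcet winner exists.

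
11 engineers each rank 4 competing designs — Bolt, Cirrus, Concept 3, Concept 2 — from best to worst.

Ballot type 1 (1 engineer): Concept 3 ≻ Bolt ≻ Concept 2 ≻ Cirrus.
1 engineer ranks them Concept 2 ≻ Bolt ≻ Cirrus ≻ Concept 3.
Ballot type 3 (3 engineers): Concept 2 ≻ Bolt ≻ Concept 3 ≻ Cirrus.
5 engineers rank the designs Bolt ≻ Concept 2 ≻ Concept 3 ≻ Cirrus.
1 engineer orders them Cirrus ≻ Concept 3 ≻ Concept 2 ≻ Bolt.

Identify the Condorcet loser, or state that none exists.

Cirrus

Pairwise majorities:
Bolt–Cirrus: Bolt 10–1.
Bolt vs Concept 3: Bolt preferred on 1+3+5 = 9 ballots; Bolt wins 9–2.
Bolt vs Concept 2: 1+5 = 6 for Bolt, 5 for Concept 2 — Bolt by 6–5.
Cirrus vs Concept 3: Concept 3, 9–2.
Cirrus vs Concept 2: Cirrus is ranked higher on 1 ballot, Concept 2 on 10. Concept 2 wins 10–1.
Concept 3 vs Concept 2: Concept 2 wins 9–2.
Cirrus is beaten in every head-to-head and is the Condorcet loser.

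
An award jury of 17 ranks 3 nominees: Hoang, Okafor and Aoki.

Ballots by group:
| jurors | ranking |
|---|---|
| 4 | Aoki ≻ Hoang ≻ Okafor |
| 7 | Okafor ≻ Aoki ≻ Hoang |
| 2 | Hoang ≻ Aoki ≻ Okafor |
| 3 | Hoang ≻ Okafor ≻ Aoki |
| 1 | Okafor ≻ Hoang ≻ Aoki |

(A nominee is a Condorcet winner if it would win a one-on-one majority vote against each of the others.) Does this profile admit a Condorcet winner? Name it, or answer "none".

Check each pair by majority over 17 ballots:
Hoang vs Okafor: 9 to 8, Hoang.
Hoang vs Aoki: 6 to 11, Aoki.
Okafor vs Aoki: 7+3+1 = 11 for Okafor, 6 for Aoki — Okafor by 11–6.
Every nominee loses at least once (Hoang loses to Aoki; Okafor loses to Hoang; Aoki loses to Okafor). The majority relation contains the cycle Hoang > Okafor > Aoki > Hoang, so there is no Condorcet winner.

none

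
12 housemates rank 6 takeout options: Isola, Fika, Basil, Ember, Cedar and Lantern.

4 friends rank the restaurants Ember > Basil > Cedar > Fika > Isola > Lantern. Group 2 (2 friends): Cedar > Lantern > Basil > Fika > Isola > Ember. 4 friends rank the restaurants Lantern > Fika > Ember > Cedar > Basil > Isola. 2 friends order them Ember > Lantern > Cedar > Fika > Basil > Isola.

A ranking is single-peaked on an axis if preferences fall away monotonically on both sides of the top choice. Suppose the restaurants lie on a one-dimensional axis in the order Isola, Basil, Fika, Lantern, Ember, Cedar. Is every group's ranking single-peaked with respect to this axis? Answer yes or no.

Axis positions: Isola=1, Basil=2, Fika=3, Lantern=4, Ember=5, Cedar=6.
Group 1: ranking walks positions 5-2-6-3-1-4; Basil is ranked above Lantern even though Lantern lies between Basil and the peak Ember on the axis — preferences dip and rise again. Not single-peaked.
Group 2: ranking walks positions 6-4-2-3-1-5; Lantern is ranked above Ember even though Ember lies between Lantern and the peak Cedar on the axis — preferences dip and rise again. Not single-peaked.
Group 3 (peak Lantern at position 4): ranking walks positions 4-3-5-6-2-1, expanding outward from the peak — single-peaked.
Group 4 (peak Ember at position 5): ranking walks positions 5-4-6-3-2-1, expanding outward from the peak — single-peaked.
Group 1 violates single-peakedness, so the profile is not single-peaked on this axis.

no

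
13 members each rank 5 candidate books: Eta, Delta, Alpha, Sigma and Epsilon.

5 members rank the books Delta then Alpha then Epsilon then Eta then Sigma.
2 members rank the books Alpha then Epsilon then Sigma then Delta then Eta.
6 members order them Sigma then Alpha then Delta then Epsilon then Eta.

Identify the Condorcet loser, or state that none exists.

Head-to-head results (13 members):
Eta vs Delta: Delta, 13–0.
Eta vs Alpha: 0 to 13, Alpha.
Eta vs Sigma: Sigma wins 8–5.
Eta–Epsilon: Epsilon 13–0.
Delta vs Alpha: Alpha, 8–5.
Delta vs Sigma: Delta preferred on 5 ballots; Sigma wins 8–5.
Delta–Epsilon: Delta 11–2.
Alpha vs Sigma: 5+2 = 7 for Alpha, 6 for Sigma — Alpha by 7–6.
Alpha vs Epsilon: Alpha, 13–0.
Sigma vs Epsilon: Epsilon wins 7–6.
Only Eta has no wins; Eta is the Condorcet loser.

Eta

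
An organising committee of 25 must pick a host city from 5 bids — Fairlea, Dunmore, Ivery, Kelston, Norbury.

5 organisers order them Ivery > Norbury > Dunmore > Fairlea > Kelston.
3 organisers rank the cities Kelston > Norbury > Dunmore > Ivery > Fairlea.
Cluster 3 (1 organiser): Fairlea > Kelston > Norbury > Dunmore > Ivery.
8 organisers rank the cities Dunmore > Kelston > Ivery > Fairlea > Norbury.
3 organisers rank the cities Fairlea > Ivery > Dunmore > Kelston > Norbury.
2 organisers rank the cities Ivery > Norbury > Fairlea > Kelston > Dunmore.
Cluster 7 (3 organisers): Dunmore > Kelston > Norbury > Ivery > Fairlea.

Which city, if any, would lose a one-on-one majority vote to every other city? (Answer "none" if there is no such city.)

Head-to-head results (25 organisers):
Fairlea vs Dunmore: Dunmore wins 19–6.
Fairlea vs Ivery: Ivery, 21–4.
Fairlea vs Kelston: Kelston wins 14–11.
Fairlea vs Norbury: Fairlea is ranked higher on 1+8+3 = 12 ballots, Norbury on 13. Norbury wins 13–12.
Dunmore vs Ivery: Dunmore wins 15–10.
Dunmore vs Kelston: 19 to 6, Dunmore.
Dunmore vs Norbury: Dunmore is ranked higher on 8+3+3 = 14 ballots, Norbury on 11. Dunmore wins 14–11.
Ivery vs Kelston: 5+3+2 = 10 for Ivery, 15 for Kelston — Kelston by 15–10.
Ivery vs Norbury: Ivery is ranked higher on 5+8+3+2 = 18 ballots, Norbury on 7. Ivery wins 18–7.
Kelston vs Norbury: Kelston preferred on 3+1+8+3+3 = 18 ballots; Kelston wins 18–7.
Fairlea loses to every other city — it is the Condorcet loser.

Fairlea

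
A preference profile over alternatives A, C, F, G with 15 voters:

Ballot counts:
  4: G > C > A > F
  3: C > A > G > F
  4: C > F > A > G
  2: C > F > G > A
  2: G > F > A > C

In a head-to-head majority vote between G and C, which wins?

Ballots ranking G above C: 4 + 2 = 6.
Ballots ranking C above G: 15 − 6 = 9.
C wins the head-to-head 9–6.

C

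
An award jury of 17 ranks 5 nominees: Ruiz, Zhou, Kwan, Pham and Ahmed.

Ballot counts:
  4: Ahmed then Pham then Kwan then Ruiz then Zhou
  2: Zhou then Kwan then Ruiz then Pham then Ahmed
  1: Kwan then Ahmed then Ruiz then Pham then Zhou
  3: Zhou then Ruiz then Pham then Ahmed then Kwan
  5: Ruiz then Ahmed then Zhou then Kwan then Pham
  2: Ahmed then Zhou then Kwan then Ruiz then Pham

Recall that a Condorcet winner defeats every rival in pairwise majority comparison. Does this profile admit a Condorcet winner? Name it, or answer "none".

none

Check each pair by majority over 17 ballots:
Ruiz vs Zhou: 4+1+5 = 10 for Ruiz, 7 for Zhou — Ruiz by 10–7.
Ruiz vs Kwan: Ruiz preferred on 3+5 = 8 ballots; Kwan wins 9–8.
Ruiz vs Pham: 13 to 4, Ruiz.
Ruiz vs Ahmed: Ruiz is ranked higher on 2+3+5 = 10 ballots, Ahmed on 7. Ruiz wins 10–7.
Zhou–Kwan: Zhou 12–5.
Zhou vs Pham: Zhou, 12–5.
Zhou vs Ahmed: Ahmed, 12–5.
Kwan vs Pham: Kwan wins 10–7.
Kwan vs Ahmed: 3 to 14, Ahmed.
Pham vs Ahmed: 5 to 12, Ahmed.
Each nominee drops at least one matchup (Ruiz loses to Kwan; Zhou loses to Ruiz; Kwan loses to Zhou; Pham loses to Ruiz; Ahmed loses to Ruiz); the cycle Ruiz beats Zhou beats Kwan beats Ruiz rules out a Condorcet winner.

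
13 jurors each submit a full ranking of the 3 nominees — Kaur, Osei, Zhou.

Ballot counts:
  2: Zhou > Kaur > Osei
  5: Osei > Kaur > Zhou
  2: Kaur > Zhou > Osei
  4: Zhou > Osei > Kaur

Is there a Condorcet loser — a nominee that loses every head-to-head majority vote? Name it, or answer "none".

none

Head-to-head results (13 jurors):
Kaur vs Osei: Osei, 9–4.
Kaur vs Zhou: Kaur, 7–6.
Osei vs Zhou: Zhou, 8–5.
Every nominee wins at least one matchup (Kaur beats Zhou; Osei beats Kaur; Zhou beats Osei), so there is no Condorcet loser.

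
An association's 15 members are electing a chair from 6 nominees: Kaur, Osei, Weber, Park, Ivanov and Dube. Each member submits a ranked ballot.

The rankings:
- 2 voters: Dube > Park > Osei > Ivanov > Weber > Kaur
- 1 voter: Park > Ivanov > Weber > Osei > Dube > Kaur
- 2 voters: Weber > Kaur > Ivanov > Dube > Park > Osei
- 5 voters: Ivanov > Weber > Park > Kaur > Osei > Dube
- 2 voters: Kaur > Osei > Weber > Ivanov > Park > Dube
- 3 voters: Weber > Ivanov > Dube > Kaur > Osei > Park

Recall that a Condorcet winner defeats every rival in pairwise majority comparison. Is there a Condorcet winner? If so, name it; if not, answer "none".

Head-to-head results (15 voters):
Kaur vs Osei: Kaur wins 12–3.
Kaur vs Weber: Weber wins 13–2.
Kaur vs Park: Kaur is ranked higher on 2+2+3 = 7 ballots, Park on 8. Park wins 8–7.
Kaur vs Ivanov: Kaur is ranked higher on 2+2 = 4 ballots, Ivanov on 11. Ivanov wins 11–4.
Kaur vs Dube: Kaur is ranked higher on 2+5+2 = 9 ballots, Dube on 6. Kaur wins 9–6.
Osei vs Weber: 4 to 11, Weber.
Osei vs Park: 2+3 = 5 for Osei, 10 for Park — Park by 10–5.
Osei–Ivanov: Ivanov 11–4.
Osei vs Dube: Osei, 8–7.
Weber vs Park: Weber, 12–3.
Weber vs Ivanov: Ivanov wins 8–7.
Weber–Dube: Weber 13–2.
Park vs Ivanov: Park preferred on 2+1 = 3 ballots; Ivanov wins 12–3.
Park vs Dube: 8 to 7, Park.
Ivanov vs Dube: Ivanov is ranked higher on 1+2+5+2+3 = 13 ballots, Dube on 2. Ivanov wins 13–2.
Ivanov beats each of Kaur, Osei, Weber, Park, Dube — Ivanov is the Condorcet winner.

Ivanov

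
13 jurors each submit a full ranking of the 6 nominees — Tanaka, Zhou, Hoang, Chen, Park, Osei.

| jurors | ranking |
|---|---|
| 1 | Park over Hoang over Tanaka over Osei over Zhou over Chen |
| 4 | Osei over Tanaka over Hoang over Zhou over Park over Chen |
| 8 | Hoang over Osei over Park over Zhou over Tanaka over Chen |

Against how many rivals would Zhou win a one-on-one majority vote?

Zhou against each rival (13 jurors):
Zhou–Tanaka: Zhou 8–5.
Zhou–Hoang: Hoang 13–0.
Zhou vs Chen: 13 to 0, Zhou.
Zhou vs Park: 4 to 9, Park.
Zhou vs Osei: Zhou is ranked higher on 0 ballots, Osei on 13. Osei wins 13–0.
Zhou beats Tanaka, Chen; loses to Hoang, Park, Osei — 2 pairwise wins.

2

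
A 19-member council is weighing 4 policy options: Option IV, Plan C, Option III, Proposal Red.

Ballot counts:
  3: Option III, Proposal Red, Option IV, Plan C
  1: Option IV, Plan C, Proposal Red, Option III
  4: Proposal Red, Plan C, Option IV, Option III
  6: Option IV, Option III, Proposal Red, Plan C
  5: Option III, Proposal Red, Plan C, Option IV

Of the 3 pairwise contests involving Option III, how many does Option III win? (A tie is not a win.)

Option III against each rival (19 council members):
Option III vs Option IV: Option IV, 11–8.
Option III vs Plan C: Option III, 14–5.
Option III vs Proposal Red: Option III wins 14–5.
Option III beats Plan C, Proposal Red; loses to Option IV — 2 pairwise wins.

2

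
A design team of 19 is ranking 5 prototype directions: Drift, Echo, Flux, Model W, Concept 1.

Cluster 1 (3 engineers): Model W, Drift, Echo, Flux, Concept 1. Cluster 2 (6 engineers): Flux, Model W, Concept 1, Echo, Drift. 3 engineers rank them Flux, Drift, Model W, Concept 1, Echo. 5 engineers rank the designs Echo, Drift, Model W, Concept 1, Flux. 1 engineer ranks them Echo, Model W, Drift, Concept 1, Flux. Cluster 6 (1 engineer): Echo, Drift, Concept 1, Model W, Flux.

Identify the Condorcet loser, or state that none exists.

Head-to-head results (19 engineers):
Drift–Echo: Echo 13–6.
Drift vs Flux: Drift is ranked higher on 3+5+1+1 = 10 ballots, Flux on 9. Drift wins 10–9.
Drift–Model W: Model W 10–9.
Drift vs Concept 1: Drift is ranked higher on 3+3+5+1+1 = 13 ballots, Concept 1 on 6. Drift wins 13–6.
Echo vs Flux: Echo wins 10–9.
Echo vs Model W: Model W wins 12–7.
Echo vs Concept 1: Echo wins 10–9.
Flux vs Model W: 6+3 = 9 for Flux, 10 for Model W — Model W by 10–9.
Flux vs Concept 1: 3+6+3 = 12 for Flux, 7 for Concept 1 — Flux by 12–7.
Model W vs Concept 1: Model W wins 18–1.
Concept 1 is beaten in every head-to-head and is the Condorcet loser.

Concept 1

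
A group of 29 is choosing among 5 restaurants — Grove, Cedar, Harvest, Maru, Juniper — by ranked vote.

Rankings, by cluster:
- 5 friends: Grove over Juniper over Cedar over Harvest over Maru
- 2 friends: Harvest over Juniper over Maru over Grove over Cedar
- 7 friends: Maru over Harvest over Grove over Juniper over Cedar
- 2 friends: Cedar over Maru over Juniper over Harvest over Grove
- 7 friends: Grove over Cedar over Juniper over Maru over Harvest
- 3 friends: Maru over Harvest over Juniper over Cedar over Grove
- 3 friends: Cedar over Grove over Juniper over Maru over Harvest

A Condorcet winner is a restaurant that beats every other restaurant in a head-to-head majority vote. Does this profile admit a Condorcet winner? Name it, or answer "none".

Grove

Head-to-head results (29 friends):
Grove vs Cedar: 5+2+7+7 = 21 for Grove, 8 for Cedar — Grove by 21–8.
Grove–Harvest: Grove 15–14.
Grove vs Maru: Grove wins 15–14.
Grove vs Juniper: Grove, 22–7.
Cedar vs Harvest: Cedar preferred on 5+2+7+3 = 17 ballots; Cedar wins 17–12.
Cedar vs Maru: Cedar wins 17–12.
Cedar–Juniper: Juniper 17–12.
Harvest vs Maru: 7 to 22, Maru.
Harvest vs Juniper: Juniper, 17–12.
Maru vs Juniper: Juniper, 17–12.
Grove defeats every rival head-to-head and is the Condorcet winner.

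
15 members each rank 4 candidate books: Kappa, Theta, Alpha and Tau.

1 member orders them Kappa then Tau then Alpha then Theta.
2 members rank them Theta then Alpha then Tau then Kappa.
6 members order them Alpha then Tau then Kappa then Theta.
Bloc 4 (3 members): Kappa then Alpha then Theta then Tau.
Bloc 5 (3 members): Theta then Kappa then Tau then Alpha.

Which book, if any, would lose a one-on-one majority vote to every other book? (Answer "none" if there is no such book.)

Pairwise majorities:
Kappa vs Theta: 1+6+3 = 10 for Kappa, 5 for Theta — Kappa by 10–5.
Kappa vs Alpha: Alpha wins 8–7.
Kappa vs Tau: 1+3+3 = 7 for Kappa, 8 for Tau — Tau by 8–7.
Theta vs Alpha: 5 to 10, Alpha.
Theta vs Tau: 8 to 7, Theta.
Alpha vs Tau: Alpha is ranked higher on 2+6+3 = 11 ballots, Tau on 4. Alpha wins 11–4.
No book is winless: Kappa beats Theta; Theta beats Tau; Alpha beats Kappa; Tau beats Kappa. There is no Condorcet loser.

none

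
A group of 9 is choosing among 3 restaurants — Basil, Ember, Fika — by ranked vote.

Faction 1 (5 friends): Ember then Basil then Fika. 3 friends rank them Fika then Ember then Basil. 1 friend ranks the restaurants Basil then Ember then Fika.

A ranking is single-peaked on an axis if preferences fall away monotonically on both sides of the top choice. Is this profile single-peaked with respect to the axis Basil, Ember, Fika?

Axis positions: Basil=1, Ember=2, Fika=3.
Faction 1 (peak Ember at position 2): ranking walks positions 2-1-3, expanding outward from the peak — single-peaked.
Faction 2 (peak Fika at position 3): ranking walks positions 3-2-1, expanding outward from the peak — single-peaked.
Faction 3 (peak Basil at position 1): ranking walks positions 1-2-3, expanding outward from the peak — single-peaked.
Every ranking is single-peaked on this axis.

yes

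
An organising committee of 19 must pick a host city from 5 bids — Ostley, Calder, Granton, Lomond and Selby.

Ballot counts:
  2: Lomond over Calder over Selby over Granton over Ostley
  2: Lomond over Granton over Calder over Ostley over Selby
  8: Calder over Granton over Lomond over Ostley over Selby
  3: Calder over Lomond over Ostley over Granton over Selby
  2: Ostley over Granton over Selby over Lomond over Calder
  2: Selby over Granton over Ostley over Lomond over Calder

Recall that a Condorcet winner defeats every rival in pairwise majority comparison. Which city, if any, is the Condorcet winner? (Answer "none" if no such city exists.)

Pairwise majorities:
Ostley vs Calder: Ostley preferred on 2+2 = 4 ballots; Calder wins 15–4.
Ostley vs Granton: 3+2 = 5 for Ostley, 14 for Granton — Granton by 14–5.
Ostley vs Lomond: 4 to 15, Lomond.
Ostley vs Selby: Ostley is ranked higher on 2+8+3+2 = 15 ballots, Selby on 4. Ostley wins 15–4.
Calder vs Granton: Calder is ranked higher on 2+8+3 = 13 ballots, Granton on 6. Calder wins 13–6.
Calder vs Lomond: 11 to 8, Calder.
Calder vs Selby: Calder is ranked higher on 2+2+8+3 = 15 ballots, Selby on 4. Calder wins 15–4.
Granton vs Lomond: Granton is ranked higher on 8+2+2 = 12 ballots, Lomond on 7. Granton wins 12–7.
Granton vs Selby: 2+8+3+2 = 15 for Granton, 4 for Selby — Granton by 15–4.
Lomond vs Selby: Lomond preferred on 2+2+8+3 = 15 ballots; Lomond wins 15–4.
Calder defeats every rival head-to-head and is the Condorcet winner.

Calder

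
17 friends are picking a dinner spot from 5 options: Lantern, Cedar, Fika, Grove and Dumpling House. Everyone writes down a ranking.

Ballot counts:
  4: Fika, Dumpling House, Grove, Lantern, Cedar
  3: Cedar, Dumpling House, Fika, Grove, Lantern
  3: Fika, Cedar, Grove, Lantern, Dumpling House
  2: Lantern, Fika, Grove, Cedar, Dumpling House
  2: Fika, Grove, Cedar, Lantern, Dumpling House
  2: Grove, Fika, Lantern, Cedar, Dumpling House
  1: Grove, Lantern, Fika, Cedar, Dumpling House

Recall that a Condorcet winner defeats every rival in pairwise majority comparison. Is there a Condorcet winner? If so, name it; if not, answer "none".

Fika

Pairwise majorities:
Lantern vs Cedar: Lantern wins 9–8.
Lantern–Fika: Fika 14–3.
Lantern vs Grove: Grove wins 15–2.
Lantern vs Dumpling House: Lantern wins 10–7.
Cedar vs Fika: Fika wins 14–3.
Cedar vs Grove: Grove wins 11–6.
Cedar vs Dumpling House: Cedar, 13–4.
Fika–Grove: Fika 14–3.
Fika–Dumpling House: Fika 14–3.
Grove vs Dumpling House: Grove, 10–7.
Fika defeats every rival head-to-head and is the Condorcet winner.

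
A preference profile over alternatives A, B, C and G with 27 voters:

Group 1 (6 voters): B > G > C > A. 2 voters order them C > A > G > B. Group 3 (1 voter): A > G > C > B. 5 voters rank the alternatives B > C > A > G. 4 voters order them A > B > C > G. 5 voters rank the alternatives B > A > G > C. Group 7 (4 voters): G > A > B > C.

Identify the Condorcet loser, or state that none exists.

Head-to-head results (27 voters):
A vs B: 2+1+4+4 = 11 for A, 16 for B — B by 16–11.
A vs C: A preferred on 1+4+5+4 = 14 ballots; A wins 14–13.
A vs G: A is ranked higher on 2+1+5+4+5 = 17 ballots, G on 10. A wins 17–10.
B–C: B 24–3.
B vs G: B wins 20–7.
C vs G: G wins 16–11.
C loses to every other alternative — it is the Condorcet loser.

C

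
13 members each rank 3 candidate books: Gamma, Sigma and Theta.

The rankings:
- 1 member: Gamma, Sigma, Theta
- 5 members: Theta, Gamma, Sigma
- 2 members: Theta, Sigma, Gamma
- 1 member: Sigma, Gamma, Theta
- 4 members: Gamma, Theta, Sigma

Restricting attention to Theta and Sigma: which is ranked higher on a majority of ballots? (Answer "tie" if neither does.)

Theta

Ballots ranking Theta above Sigma: 5 + 2 + 4 = 11.
Ballots ranking Sigma above Theta: 13 − 11 = 2.
Theta wins the head-to-head 11–2.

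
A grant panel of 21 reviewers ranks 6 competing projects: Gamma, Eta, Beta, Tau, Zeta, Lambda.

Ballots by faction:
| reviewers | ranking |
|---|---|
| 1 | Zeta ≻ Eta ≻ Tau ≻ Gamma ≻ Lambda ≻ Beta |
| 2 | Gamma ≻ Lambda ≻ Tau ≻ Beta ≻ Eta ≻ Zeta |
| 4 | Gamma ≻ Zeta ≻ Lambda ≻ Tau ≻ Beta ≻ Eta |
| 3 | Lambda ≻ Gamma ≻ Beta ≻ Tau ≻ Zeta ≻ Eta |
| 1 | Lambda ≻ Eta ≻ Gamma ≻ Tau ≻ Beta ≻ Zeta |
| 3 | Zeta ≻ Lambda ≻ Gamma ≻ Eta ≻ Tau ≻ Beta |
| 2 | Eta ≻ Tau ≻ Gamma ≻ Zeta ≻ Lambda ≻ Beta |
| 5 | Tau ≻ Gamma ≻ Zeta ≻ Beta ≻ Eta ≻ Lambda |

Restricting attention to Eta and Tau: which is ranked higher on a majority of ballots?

Ballots ranking Eta above Tau: 1 + 1 + 3 + 2 = 7.
Ballots ranking Tau above Eta: 21 − 7 = 14.
Tau wins the head-to-head 14–7.

Tau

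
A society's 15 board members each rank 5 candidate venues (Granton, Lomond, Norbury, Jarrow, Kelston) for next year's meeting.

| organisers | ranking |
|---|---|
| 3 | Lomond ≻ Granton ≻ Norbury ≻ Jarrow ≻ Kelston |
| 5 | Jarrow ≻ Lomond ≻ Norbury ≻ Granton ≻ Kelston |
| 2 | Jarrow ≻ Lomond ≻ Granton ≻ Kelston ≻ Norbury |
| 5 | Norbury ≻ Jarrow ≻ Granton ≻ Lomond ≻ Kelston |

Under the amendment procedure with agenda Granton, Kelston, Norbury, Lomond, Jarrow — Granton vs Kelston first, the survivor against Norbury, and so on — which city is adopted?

Jarrow

Round 1: Granton vs Kelston — 15–0, Granton advances.
Round 2: Granton vs Norbury — 5–10, Norbury advances.
Round 3: Norbury vs Lomond — 5–10, Lomond advances.
Round 4: Lomond vs Jarrow — 3–12, Jarrow advances.
Jarrow survives the agenda.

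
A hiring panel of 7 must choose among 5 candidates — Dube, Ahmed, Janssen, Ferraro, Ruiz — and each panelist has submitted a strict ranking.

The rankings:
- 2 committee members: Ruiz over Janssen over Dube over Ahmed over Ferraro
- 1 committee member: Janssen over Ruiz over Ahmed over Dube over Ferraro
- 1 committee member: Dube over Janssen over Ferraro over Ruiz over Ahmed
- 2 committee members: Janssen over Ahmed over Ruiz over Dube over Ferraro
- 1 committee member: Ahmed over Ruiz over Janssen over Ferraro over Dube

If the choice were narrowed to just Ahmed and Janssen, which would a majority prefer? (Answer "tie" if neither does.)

Ballots ranking Ahmed above Janssen: 1.
Ballots ranking Janssen above Ahmed: 7 − 1 = 6.
Janssen wins the head-to-head 6–1.

Janssen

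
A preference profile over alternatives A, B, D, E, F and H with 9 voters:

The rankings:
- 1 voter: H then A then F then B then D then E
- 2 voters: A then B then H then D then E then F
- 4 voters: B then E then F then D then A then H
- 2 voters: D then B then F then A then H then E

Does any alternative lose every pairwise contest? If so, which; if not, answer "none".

none

Head-to-head results (9 voters):
A vs B: A is ranked higher on 1+2 = 3 ballots, B on 6. B wins 6–3.
A vs D: 1+2 = 3 for A, 6 for D — D by 6–3.
A vs E: A is ranked higher on 1+2+2 = 5 ballots, E on 4. A wins 5–4.
A vs F: F, 6–3.
A vs H: A wins 8–1.
B vs D: 7 to 2, B.
B vs E: 1+2+4+2 = 9 for B, 0 for E — B by 9–0.
B–F: B 8–1.
B vs H: 8 to 1, B.
D–E: D 5–4.
D vs F: D preferred on 2+2 = 4 ballots; F wins 5–4.
D–H: D 6–3.
E vs F: E, 6–3.
E vs H: H wins 5–4.
F vs H: F is ranked higher on 4+2 = 6 ballots, H on 3. F wins 6–3.
No alternative is winless: A beats E; B beats A; D beats A; E beats F; F beats A; H beats E. There is no Condorcet loser.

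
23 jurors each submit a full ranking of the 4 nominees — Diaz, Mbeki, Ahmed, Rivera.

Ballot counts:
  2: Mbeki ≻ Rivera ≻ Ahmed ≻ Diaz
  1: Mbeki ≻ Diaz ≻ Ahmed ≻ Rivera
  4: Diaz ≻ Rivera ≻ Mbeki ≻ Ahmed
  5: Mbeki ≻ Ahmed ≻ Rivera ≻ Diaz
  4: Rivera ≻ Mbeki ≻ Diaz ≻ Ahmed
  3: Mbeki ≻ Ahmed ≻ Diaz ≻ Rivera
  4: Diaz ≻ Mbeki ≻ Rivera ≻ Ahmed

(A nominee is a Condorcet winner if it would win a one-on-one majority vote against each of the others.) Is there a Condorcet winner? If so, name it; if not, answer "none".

Check each pair by majority over 23 ballots:
Diaz–Mbeki: Mbeki 15–8.
Diaz vs Ahmed: Diaz wins 13–10.
Diaz vs Rivera: Diaz wins 12–11.
Mbeki vs Ahmed: Mbeki wins 23–0.
Mbeki–Rivera: Mbeki 15–8.
Ahmed vs Rivera: Rivera wins 14–9.
Mbeki beats each of Diaz, Ahmed, Rivera — Mbeki is the Condorcet winner.

Mbeki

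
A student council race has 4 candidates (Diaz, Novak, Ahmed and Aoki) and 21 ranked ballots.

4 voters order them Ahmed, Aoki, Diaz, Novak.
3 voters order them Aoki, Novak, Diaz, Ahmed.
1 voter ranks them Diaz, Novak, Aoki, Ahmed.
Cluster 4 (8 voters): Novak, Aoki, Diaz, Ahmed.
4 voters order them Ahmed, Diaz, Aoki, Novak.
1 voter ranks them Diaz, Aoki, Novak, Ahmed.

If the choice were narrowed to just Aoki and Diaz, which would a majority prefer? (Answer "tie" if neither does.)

Aoki

Ballots ranking Aoki above Diaz: 4 + 3 + 8 = 15.
Ballots ranking Diaz above Aoki: 21 − 15 = 6.
Aoki wins the head-to-head 15–6.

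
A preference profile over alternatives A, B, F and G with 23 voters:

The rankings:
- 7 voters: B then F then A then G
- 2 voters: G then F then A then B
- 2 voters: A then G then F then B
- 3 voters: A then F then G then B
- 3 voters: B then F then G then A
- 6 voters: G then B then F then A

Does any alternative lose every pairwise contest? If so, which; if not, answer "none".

none

Pairwise majorities:
A vs B: A preferred on 2+2+3 = 7 ballots; B wins 16–7.
A–F: F 18–5.
A vs G: A is ranked higher on 7+2+3 = 12 ballots, G on 11. A wins 12–11.
B vs F: B wins 16–7.
B–G: G 13–10.
F vs G: 13 to 10, F.
Every alternative wins at least one matchup (A beats G; B beats A; F beats A; G beats B), so there is no Condorcet loser.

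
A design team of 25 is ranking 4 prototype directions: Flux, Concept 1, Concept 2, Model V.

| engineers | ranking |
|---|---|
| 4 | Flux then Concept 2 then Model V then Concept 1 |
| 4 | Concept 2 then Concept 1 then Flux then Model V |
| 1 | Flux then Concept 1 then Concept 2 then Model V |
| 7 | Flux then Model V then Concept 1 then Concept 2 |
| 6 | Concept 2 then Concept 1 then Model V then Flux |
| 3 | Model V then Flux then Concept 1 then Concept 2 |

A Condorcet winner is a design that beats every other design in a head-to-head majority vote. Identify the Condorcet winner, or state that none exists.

Head-to-head results (25 engineers):
Flux vs Concept 1: 4+1+7+3 = 15 for Flux, 10 for Concept 1 — Flux by 15–10.
Flux vs Concept 2: Flux is ranked higher on 4+1+7+3 = 15 ballots, Concept 2 on 10. Flux wins 15–10.
Flux vs Model V: 4+4+1+7 = 16 for Flux, 9 for Model V — Flux by 16–9.
Concept 1 vs Concept 2: 11 to 14, Concept 2.
Concept 1 vs Model V: Concept 1 is ranked higher on 4+1+6 = 11 ballots, Model V on 14. Model V wins 14–11.
Concept 2 vs Model V: 15 to 10, Concept 2.
Flux wins every pairwise contest, so Flux is the Condorcet winner.

Flux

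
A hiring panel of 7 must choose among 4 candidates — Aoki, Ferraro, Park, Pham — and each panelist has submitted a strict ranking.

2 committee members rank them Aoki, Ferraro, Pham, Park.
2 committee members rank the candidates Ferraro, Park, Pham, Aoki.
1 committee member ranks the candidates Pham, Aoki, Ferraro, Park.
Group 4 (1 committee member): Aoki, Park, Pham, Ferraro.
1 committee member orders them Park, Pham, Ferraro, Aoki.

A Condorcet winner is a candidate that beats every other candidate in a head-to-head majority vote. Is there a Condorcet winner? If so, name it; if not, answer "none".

none

Head-to-head results (7 committee members):
Aoki vs Ferraro: Aoki, 4–3.
Aoki vs Park: Aoki, 4–3.
Aoki vs Pham: Pham wins 4–3.
Ferraro–Park: Ferraro 5–2.
Ferraro vs Pham: Ferraro wins 4–3.
Park vs Pham: Park wins 4–3.
Every candidate loses at least once (Aoki loses to Pham; Ferraro loses to Aoki; Park loses to Aoki; Pham loses to Ferraro). The majority relation contains the cycle Aoki beats Ferraro beats Pham beats Aoki, so there is no Condorcet winner.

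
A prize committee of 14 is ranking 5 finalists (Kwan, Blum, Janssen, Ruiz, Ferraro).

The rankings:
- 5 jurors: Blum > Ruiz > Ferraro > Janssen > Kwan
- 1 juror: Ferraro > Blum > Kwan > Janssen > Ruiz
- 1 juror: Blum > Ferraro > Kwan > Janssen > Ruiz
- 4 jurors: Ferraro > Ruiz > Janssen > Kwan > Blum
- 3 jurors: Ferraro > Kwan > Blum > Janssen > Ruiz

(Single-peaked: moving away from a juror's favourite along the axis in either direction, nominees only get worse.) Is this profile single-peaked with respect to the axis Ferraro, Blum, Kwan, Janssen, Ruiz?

Axis positions: Ferraro=1, Blum=2, Kwan=3, Janssen=4, Ruiz=5.
Type 1: ranking walks positions 2-5-1-4-3; Ruiz is ranked above Kwan even though Kwan lies between Ruiz and the peak Blum on the axis — preferences dip and rise again. Not single-peaked.
Type 2 (peak Ferraro at position 1): ranking walks positions 1-2-3-4-5, expanding outward from the peak — single-peaked.
Type 3 (peak Blum at position 2): ranking walks positions 2-1-3-4-5, expanding outward from the peak — single-peaked.
Type 4: ranking walks positions 1-5-4-3-2; Ruiz is ranked above Blum even though Blum lies between Ruiz and the peak Ferraro on the axis — preferences dip and rise again. Not single-peaked.
Type 5: ranking walks positions 1-3-2-4-5; Kwan is ranked above Blum even though Blum lies between Kwan and the peak Ferraro on the axis — preferences dip and rise again. Not single-peaked.
Type 1 violates single-peakedness, so the profile is not single-peaked on this axis.

no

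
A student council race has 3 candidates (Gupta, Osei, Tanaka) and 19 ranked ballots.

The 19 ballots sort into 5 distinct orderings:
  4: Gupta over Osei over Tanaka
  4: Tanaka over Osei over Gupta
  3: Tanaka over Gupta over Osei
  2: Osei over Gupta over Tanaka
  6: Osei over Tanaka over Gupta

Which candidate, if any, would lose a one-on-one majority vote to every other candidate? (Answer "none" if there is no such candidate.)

Head-to-head results (19 voters):
Gupta vs Osei: Gupta preferred on 4+3 = 7 ballots; Osei wins 12–7.
Gupta vs Tanaka: Gupta preferred on 4+2 = 6 ballots; Tanaka wins 13–6.
Osei vs Tanaka: Osei, 12–7.
Gupta is beaten in every head-to-head and is the Condorcet loser.

Gupta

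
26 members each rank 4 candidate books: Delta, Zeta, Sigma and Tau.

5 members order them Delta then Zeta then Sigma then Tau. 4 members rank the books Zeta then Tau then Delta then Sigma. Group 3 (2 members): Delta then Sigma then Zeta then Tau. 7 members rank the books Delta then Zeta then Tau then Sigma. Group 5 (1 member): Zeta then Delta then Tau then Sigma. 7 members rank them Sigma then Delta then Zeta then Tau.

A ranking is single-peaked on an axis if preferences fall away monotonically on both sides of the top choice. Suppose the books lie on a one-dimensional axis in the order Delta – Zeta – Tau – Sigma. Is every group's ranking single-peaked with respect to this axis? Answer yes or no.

no

Axis positions: Delta=1, Zeta=2, Tau=3, Sigma=4.
Group 1: ranking walks positions 1-2-4-3; Sigma is ranked above Tau even though Tau lies between Sigma and the peak Delta on the axis — preferences dip and rise again. Not single-peaked.
Group 2 (peak Zeta at position 2): ranking walks positions 2-3-1-4, expanding outward from the peak — single-peaked.
Group 3: ranking walks positions 1-4-2-3; Sigma is ranked above Zeta even though Zeta lies between Sigma and the peak Delta on the axis — preferences dip and rise again. Not single-peaked.
Group 4 (peak Delta at position 1): ranking walks positions 1-2-3-4, expanding outward from the peak — single-peaked.
Group 5 (peak Zeta at position 2): ranking walks positions 2-1-3-4, expanding outward from the peak — single-peaked.
Group 6: ranking walks positions 4-1-2-3; Delta is ranked above Tau even though Tau lies between Delta and the peak Sigma on the axis — preferences dip and rise again. Not single-peaked.
Group 1 violates single-peakedness, so the profile is not single-peaked on this axis.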